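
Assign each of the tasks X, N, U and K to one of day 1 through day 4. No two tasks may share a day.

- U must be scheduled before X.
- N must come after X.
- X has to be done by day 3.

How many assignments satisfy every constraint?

4

Enumerating: K=day 4; X=day 2; N=day 3; U=day 1 | N in day 4, U in day 1, K in day 3, X in day 2 | K in day 2; X in day 3; N in day 4; U in day 1 | K in day 1, U in day 2, N in day 4, X in day 3.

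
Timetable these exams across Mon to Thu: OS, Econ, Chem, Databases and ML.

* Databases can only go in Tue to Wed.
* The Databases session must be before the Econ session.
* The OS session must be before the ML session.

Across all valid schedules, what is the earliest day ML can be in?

Precedence pushes ML to at least Tue.
ML at Tue is achievable: OS in Mon, Databases in Tue, ML in Tue, Econ in Wed, Chem in Mon.

Tue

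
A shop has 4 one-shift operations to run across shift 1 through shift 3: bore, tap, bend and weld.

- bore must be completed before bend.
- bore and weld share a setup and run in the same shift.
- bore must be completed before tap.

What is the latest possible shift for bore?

Downstream work caps bore at shift 2.
bore at shift 2 is achievable: bore in shift 2, bend in shift 3, tap in shift 3, weld in shift 2.

shift 2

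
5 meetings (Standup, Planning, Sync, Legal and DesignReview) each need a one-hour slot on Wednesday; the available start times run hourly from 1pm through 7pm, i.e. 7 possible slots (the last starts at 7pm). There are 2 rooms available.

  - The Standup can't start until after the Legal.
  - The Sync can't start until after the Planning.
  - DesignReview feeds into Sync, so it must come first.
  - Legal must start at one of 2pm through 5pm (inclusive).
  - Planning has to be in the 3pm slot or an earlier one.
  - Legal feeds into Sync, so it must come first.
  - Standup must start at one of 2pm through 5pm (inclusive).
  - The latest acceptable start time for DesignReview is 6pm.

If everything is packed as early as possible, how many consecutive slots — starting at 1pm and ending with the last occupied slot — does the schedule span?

3 slots

The precedence chain requires at least 2 distinct slots.
With at most 2 per slot and 5 meetings, at least 3 slots are needed.
Propagating the time windows through the other constraints, Standup can't land before 3pm — that is slot 3 counting from 1pm — so the schedule must run through at least 3 slots.
3 works (last occupied slot: 3pm): for example Legal=2pm, Standup=3pm, DesignReview=1pm, Planning=1pm, Sync=3pm.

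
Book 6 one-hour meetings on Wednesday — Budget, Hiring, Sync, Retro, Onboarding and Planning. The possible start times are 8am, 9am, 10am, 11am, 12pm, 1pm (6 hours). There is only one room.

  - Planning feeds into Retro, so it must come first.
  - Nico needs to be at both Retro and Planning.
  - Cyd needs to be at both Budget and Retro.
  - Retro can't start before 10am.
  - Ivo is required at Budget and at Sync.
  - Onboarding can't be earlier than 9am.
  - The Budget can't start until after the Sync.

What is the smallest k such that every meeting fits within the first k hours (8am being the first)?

The precedence chain requires at least 2 distinct hours.
With at most 1 per hour and 6 meetings, at least 6 hours are needed.
Retro can't be placed before 10am — that is hour 3 counting from 8am — so the schedule must run through at least 3 hours.
6 works (last occupied hour: 1pm): for example Sync -> 11am, Planning -> 8am, Budget -> 12pm, Hiring -> 1pm, Retro -> 10am, Onboarding -> 9am.

6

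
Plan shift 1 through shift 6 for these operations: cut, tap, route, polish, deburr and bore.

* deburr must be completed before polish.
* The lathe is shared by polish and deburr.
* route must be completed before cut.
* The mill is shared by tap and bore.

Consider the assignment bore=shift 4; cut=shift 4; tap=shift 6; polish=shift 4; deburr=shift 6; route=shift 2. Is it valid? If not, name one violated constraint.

No. deburr must be completed before polish is not satisfied.

The mill is shared by tap and bore — holds.
route must be completed before cut — holds.
The lathe is shared by polish and deburr — holds.
deburr must be completed before polish — violated.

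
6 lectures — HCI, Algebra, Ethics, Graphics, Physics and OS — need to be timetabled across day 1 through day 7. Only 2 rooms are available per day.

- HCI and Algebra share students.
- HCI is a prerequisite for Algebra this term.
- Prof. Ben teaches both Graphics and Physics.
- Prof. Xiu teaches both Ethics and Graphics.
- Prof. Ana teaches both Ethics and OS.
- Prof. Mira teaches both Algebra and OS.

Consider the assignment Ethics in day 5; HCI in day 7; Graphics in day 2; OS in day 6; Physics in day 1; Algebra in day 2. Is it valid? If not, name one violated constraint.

Prof. Ana teaches both Ethics and OS — holds.
Only 2 rooms are available per day — holds.
Prof. Xiu teaches both Ethics and Graphics — holds.
Prof. Ben teaches both Graphics and Physics — holds.
HCI is a prerequisite for Algebra this term — violated.
Prof. Mira teaches both Algebra and OS — holds.
HCI and Algebra share students — holds.

No — it violates: HCI is a prerequisite for Algebra this term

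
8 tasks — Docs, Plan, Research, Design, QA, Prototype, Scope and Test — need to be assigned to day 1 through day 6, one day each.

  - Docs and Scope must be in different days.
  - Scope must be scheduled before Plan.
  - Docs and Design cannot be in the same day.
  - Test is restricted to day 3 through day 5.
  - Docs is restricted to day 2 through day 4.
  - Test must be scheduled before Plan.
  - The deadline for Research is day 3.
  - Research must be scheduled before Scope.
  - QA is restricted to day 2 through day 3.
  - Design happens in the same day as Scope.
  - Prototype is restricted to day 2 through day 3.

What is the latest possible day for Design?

day 5

Design must be in the same day as Scope, which can't be before day 2, so Design is at least day 2; Design must be in the same day as Scope, which can't be after day 5, so Design is at most day 5.
Design at day 5 is achievable: QA in day 2, Plan in day 6, Research in day 1, Test in day 3, Docs in day 2, Prototype in day 2, Scope in day 5, Design in day 5.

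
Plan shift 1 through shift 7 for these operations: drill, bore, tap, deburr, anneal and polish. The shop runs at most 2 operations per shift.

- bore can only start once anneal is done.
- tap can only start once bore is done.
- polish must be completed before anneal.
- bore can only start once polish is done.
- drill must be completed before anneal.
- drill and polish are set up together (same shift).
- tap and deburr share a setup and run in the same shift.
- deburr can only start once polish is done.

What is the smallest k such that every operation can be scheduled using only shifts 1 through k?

4 shifts

The precedence chain requires at least 4 distinct shifts.
With at most 2 per shift and 6 operations, at least 3 shifts are needed.
4 works (last occupied shift: shift 4): for example tap=shift 4, drill=shift 1, anneal=shift 2, bore=shift 3, deburr=shift 4, polish=shift 1.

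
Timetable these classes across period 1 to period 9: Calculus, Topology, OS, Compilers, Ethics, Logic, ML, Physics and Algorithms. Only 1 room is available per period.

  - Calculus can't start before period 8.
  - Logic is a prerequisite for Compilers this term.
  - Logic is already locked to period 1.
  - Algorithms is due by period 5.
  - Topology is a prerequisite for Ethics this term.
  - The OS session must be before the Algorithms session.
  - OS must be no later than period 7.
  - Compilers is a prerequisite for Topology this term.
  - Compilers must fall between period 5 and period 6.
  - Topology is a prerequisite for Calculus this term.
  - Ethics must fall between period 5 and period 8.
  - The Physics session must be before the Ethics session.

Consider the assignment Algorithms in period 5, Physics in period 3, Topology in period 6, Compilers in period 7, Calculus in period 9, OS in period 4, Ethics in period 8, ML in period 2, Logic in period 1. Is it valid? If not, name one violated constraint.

Only 1 room is available per period — holds.
The Physics session must be before the Ethics session — holds.
Compilers must fall between period 5 and period 6 — violated.
Calculus can't start before period 8 — holds.
OS must be no later than period 7 — holds.
Ethics must fall between period 5 and period 8 — holds.
Topology is a prerequisite for Calculus this term — holds.
Logic is already locked to period 1 — holds.
The OS session must be before the Algorithms session — holds.
Logic is a prerequisite for Compilers this term — holds.
Topology is a prerequisite for Ethics this term — holds.
Compilers is a prerequisite for Topology this term — violated.
Algorithms is due by period 5 — holds.

No — it violates: Compilers is a prerequisite for Topology this term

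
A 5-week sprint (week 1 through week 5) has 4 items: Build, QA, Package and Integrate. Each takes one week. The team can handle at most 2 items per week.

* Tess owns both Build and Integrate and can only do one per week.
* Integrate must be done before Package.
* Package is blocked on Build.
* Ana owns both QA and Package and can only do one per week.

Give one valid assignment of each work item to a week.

QA -> week 1; Build -> week 1; Integrate -> week 2; Package -> week 3

Checking: Build(week 1) before Package(week 3); Integrate(week 2) before Package(week 3); QA(week 1) != Package(week 3); Build(week 1) != Integrate(week 2); max 2 per week (cap 2).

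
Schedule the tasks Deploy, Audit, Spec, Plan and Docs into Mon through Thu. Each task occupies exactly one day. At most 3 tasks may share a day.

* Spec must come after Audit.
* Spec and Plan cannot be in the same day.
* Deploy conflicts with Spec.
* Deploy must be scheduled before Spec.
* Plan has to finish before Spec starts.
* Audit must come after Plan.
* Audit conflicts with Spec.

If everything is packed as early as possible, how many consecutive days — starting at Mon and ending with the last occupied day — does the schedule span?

3

The precedence chain requires at least 3 distinct days.
With at most 3 per day and 5 tasks, at least 2 days are needed.
3 works (last occupied day: Wed): for example Spec in Wed, Docs in Mon, Audit in Tue, Deploy in Mon, Plan in Mon.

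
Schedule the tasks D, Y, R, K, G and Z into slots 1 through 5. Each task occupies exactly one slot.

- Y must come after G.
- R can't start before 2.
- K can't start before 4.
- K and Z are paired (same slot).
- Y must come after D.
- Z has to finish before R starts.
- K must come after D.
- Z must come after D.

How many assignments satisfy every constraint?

26

Splitting on D: it can be 1 (10), 2 (9), 3 (7). Listing each branch's schedules as (Y, R, K, G, Z):
D=1: (2,5,4,1,4) (3,5,4,1,4) (3,5,4,2,4) (4,5,4,1,4) (4,5,4,2,4) (4,5,4,3,4) (5,5,4,1,4) (5,5,4,2,4) (5,5,4,3,4) (5,5,4,4,4) — 10.
D=2: (3,5,4,1,4) (3,5,4,2,4) (4,5,4,1,4) (4,5,4,2,4) (4,5,4,3,4) (5,5,4,1,4) (5,5,4,2,4) (5,5,4,3,4) (5,5,4,4,4) — 9.
D=3: (4,5,4,1,4) (4,5,4,2,4) (4,5,4,3,4) (5,5,4,1,4) (5,5,4,2,4) (5,5,4,3,4) (5,5,4,4,4) — 7.
Summing: 10 + 9 + 7 = 26.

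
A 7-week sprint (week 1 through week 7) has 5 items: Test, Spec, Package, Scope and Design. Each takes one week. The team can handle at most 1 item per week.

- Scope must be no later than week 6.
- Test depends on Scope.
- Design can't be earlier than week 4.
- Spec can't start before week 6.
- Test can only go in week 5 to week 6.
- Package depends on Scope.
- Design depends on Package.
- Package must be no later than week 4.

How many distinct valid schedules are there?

Splitting on Test: it can be week 5 (18), week 6 (9). Listing each branch's schedules as (Spec, Package, Scope, Design) by week number:
Test=week 5: (6,2,1,4) (6,2,1,7) (6,3,1,4) (6,3,1,7) (6,3,2,4) (6,3,2,7) (6,4,1,7) (6,4,2,7) (6,4,3,7) (7,2,1,4) (7,2,1,6) (7,3,1,4) (7,3,1,6) (7,3,2,4) (7,3,2,6) (7,4,1,6) (7,4,2,6) (7,4,3,6) — 18.
Test=week 6: (7,2,1,4) (7,2,1,5) (7,3,1,4) (7,3,1,5) (7,3,2,4) (7,3,2,5) (7,4,1,5) (7,4,2,5) (7,4,3,5) — 9.
Summing: 18 + 9 = 27.

27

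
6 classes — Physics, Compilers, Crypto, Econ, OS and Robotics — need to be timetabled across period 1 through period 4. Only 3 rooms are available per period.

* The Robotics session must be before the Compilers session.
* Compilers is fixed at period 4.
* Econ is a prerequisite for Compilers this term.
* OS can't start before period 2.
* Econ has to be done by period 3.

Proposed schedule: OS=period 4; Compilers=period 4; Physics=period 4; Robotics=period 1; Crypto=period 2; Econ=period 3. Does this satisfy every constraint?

Only 3 rooms are available per period — holds.
The Robotics session must be before the Compilers session — holds.
Econ is a prerequisite for Compilers this term — holds.
Compilers is fixed at period 4 — holds.
Econ has to be done by period 3 — holds.
OS can't start before period 2 — holds.

Valid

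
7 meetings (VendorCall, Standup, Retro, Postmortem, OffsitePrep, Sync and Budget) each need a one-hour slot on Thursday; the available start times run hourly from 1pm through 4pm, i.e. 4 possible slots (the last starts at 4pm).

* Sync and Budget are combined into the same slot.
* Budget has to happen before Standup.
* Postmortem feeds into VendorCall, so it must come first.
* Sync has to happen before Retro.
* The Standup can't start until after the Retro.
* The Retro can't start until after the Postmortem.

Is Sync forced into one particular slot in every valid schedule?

No

Sync can be 1pm (e.g. OffsitePrep in 1pm; Retro in 2pm; VendorCall in 2pm; Budget in 1pm; Postmortem in 1pm; Standup in 3pm; Sync in 1pm) or 2pm (e.g. Budget in 2pm; Retro in 3pm; Standup in 4pm; OffsitePrep in 1pm; Postmortem in 1pm; Sync in 2pm; VendorCall in 2pm).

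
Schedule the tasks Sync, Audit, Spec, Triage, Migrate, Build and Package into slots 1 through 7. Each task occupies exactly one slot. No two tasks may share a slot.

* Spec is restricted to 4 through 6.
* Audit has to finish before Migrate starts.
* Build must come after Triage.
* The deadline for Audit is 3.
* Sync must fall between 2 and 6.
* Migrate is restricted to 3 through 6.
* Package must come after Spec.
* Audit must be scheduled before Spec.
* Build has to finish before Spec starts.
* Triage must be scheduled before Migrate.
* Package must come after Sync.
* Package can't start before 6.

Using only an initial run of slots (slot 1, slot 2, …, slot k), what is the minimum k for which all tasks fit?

The precedence chain requires at least 4 distinct slots.
With at most 1 per slot and 7 tasks, at least 7 slots are needed.
Package can't be placed before 6, so the schedule must run through at least slot 6.
7 works (last occupied slot: 7): for example Spec -> 4; Package -> 7; Migrate -> 5; Sync -> 6; Triage -> 2; Build -> 3; Audit -> 1.

7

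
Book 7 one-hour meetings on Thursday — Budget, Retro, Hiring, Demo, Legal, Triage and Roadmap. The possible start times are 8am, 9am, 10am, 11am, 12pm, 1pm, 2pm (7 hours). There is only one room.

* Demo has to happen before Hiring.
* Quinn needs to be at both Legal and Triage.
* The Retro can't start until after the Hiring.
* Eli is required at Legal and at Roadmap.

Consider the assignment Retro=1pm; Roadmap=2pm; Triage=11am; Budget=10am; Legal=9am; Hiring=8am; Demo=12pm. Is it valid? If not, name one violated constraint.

No — it violates: Demo has to happen before Hiring

Eli is required at Legal and at Roadmap — holds.
Demo has to happen before Hiring — violated.
Quinn needs to be at both Legal and Triage — holds.
There is only one room — holds.
The Retro can't start until after the Hiring — holds.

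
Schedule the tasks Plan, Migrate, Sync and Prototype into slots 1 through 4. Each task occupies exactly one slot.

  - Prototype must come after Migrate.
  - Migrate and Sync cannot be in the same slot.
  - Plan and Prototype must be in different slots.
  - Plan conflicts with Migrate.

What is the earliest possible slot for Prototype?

Precedence pushes Prototype to at least 2.
Prototype at 2 is achievable: Prototype=2, Sync=2, Migrate=1, Plan=3.

2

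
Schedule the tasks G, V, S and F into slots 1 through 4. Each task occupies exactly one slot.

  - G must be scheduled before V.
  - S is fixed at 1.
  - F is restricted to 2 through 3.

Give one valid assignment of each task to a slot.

S in 1; F in 2; V in 2; G in 1

Checking: G(1) before V(2); S=1 in [1,1]; F=2 in [2,3].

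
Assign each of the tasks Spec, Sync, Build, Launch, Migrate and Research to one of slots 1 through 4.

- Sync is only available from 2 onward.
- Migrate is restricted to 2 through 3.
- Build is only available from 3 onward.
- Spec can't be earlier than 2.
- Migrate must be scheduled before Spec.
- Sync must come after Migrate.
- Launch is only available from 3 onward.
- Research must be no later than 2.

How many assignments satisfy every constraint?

Splitting on Spec: it can be 3 (16), 4 (24). Listing each branch's schedules as (Sync, Build, Launch, Migrate, Research):
Spec=3: (3,3,3,2,1) (3,3,3,2,2) (3,3,4,2,1) (3,3,4,2,2) (3,4,3,2,1) (3,4,3,2,2) (3,4,4,2,1) (3,4,4,2,2) (4,3,3,2,1) (4,3,3,2,2) (4,3,4,2,1) (4,3,4,2,2) (4,4,3,2,1) (4,4,3,2,2) (4,4,4,2,1) (4,4,4,2,2) — 16.
Spec=4: (3,3,3,2,1) (3,3,3,2,2) (3,3,4,2,1) (3,3,4,2,2) (3,4,3,2,1) (3,4,3,2,2) (3,4,4,2,1) (3,4,4,2,2) (4,3,3,2,1) (4,3,3,2,2) (4,3,3,3,1) (4,3,3,3,2) (4,3,4,2,1) (4,3,4,2,2) (4,3,4,3,1) (4,3,4,3,2) (4,4,3,2,1) (4,4,3,2,2) (4,4,3,3,1) (4,4,3,3,2) (4,4,4,2,1) (4,4,4,2,2) (4,4,4,3,1) (4,4,4,3,2) — 24.
Summing: 16 + 24 = 40.

40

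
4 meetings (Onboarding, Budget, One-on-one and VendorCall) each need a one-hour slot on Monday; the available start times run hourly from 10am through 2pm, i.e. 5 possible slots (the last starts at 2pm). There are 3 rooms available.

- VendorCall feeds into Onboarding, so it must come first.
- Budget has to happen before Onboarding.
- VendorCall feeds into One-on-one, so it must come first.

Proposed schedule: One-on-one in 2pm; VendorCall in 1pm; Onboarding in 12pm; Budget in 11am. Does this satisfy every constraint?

No — it violates: VendorCall feeds into Onboarding, so it must come first

Budget has to happen before Onboarding — holds.
There are 3 rooms available — holds.
VendorCall feeds into One-on-one, so it must come first — holds.
VendorCall feeds into Onboarding, so it must come first — violated.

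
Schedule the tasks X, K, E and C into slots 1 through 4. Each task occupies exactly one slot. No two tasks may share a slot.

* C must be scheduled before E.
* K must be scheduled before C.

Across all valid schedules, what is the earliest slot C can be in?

Precedence pushes C to at least 2; downstream work caps C at 3.
C at 2 is achievable: X -> 4; K -> 1; E -> 3; C -> 2.

2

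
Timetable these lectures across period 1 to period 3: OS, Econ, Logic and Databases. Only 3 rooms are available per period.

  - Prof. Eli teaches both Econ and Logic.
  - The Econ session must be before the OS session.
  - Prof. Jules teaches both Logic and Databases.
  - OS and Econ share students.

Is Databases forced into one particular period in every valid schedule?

Databases can be period 1 (e.g. Logic=period 2, Databases=period 1, Econ=period 1, OS=period 2) or period 2 (e.g. OS in period 2; Logic in period 3; Econ in period 1; Databases in period 2).

No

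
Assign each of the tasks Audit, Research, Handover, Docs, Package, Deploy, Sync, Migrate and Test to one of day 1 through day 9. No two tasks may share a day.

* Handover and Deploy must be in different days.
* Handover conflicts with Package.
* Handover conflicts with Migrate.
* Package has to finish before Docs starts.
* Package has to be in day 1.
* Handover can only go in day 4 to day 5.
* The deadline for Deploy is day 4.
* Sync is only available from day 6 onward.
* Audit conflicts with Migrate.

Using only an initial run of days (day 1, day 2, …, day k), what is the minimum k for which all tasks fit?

The precedence chain requires at least 2 distinct days.
With at most 1 per day and 9 tasks, at least 9 days are needed.
Sync can't be placed before day 6, so the schedule must run through at least day 6.
9 works (last occupied day: day 9): for example Test -> day 9, Package -> day 1, Sync -> day 6, Docs -> day 3, Handover -> day 4, Audit -> day 5, Deploy -> day 2, Research -> day 7, Migrate -> day 8.

9 days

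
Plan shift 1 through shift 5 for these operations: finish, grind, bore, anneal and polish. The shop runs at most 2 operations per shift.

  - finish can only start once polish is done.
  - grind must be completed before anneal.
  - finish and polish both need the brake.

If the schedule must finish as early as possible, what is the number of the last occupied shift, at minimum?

3

The precedence chain requires at least 2 distinct shifts.
With at most 2 per shift and 5 operations, at least 3 shifts are needed.
3 works (last occupied shift: shift 3): for example anneal -> shift 2, grind -> shift 1, polish -> shift 1, finish -> shift 2, bore -> shift 3.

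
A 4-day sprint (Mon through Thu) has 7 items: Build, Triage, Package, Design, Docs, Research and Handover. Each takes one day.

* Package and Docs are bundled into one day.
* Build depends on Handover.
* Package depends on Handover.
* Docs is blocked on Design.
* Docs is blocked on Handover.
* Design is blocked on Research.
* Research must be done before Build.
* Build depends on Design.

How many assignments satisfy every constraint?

Splitting on Build: it can be Wed (16), Thu (44). Listing each branch's schedules as (Triage, Package, Design, Docs, Research, Handover):
Build=Wed: (Mon,Wed,Tue,Wed,Mon,Mon) (Mon,Wed,Tue,Wed,Mon,Tue) (Mon,Thu,Tue,Thu,Mon,Mon) (Mon,Thu,Tue,Thu,Mon,Tue) (Tue,Wed,Tue,Wed,Mon,Mon) (Tue,Wed,Tue,Wed,Mon,Tue) (Tue,Thu,Tue,Thu,Mon,Mon) (Tue,Thu,Tue,Thu,Mon,Tue) (Wed,Wed,Tue,Wed,Mon,Mon) (Wed,Wed,Tue,Wed,Mon,Tue) (Wed,Thu,Tue,Thu,Mon,Mon) (Wed,Thu,Tue,Thu,Mon,Tue) (Thu,Wed,Tue,Wed,Mon,Mon) (Thu,Wed,Tue,Wed,Mon,Tue) (Thu,Thu,Tue,Thu,Mon,Mon) (Thu,Thu,Tue,Thu,Mon,Tue) — 16.
Build=Thu: (Mon,Wed,Tue,Wed,Mon,Mon) (Mon,Wed,Tue,Wed,Mon,Tue) (Mon,Thu,Tue,Thu,Mon,Mon) (Mon,Thu,Tue,Thu,Mon,Tue) (Mon,Thu,Tue,Thu,Mon,Wed) (Mon,Thu,Wed,Thu,Mon,Mon) (Mon,Thu,Wed,Thu,Mon,Tue) (Mon,Thu,Wed,Thu,Mon,Wed) (Mon,Thu,Wed,Thu,Tue,Mon) (Mon,Thu,Wed,Thu,Tue,Tue) (Mon,Thu,Wed,Thu,Tue,Wed) (Tue,Wed,Tue,Wed,Mon,Mon) (Tue,Wed,Tue,Wed,Mon,Tue) (Tue,Thu,Tue,Thu,Mon,Mon) (Tue,Thu,Tue,Thu,Mon,Tue) (Tue,Thu,Tue,Thu,Mon,Wed) (Tue,Thu,Wed,Thu,Mon,Mon) (Tue,Thu,Wed,Thu,Mon,Tue) (Tue,Thu,Wed,Thu,Mon,Wed) (Tue,Thu,Wed,Thu,Tue,Mon) (Tue,Thu,Wed,Thu,Tue,Tue) (Tue,Thu,Wed,Thu,Tue,Wed) (Wed,Wed,Tue,Wed,Mon,Mon) (Wed,Wed,Tue,Wed,Mon,Tue) (Wed,Thu,Tue,Thu,Mon,Mon) (Wed,Thu,Tue,Thu,Mon,Tue) (Wed,Thu,Tue,Thu,Mon,Wed) (Wed,Thu,Wed,Thu,Mon,Mon) (Wed,Thu,Wed,Thu,Mon,Tue) (Wed,Thu,Wed,Thu,Mon,Wed) (Wed,Thu,Wed,Thu,Tue,Mon) (Wed,Thu,Wed,Thu,Tue,Tue) (Wed,Thu,Wed,Thu,Tue,Wed) (Thu,Wed,Tue,Wed,Mon,Mon) (Thu,Wed,Tue,Wed,Mon,Tue) (Thu,Thu,Tue,Thu,Mon,Mon) (Thu,Thu,Tue,Thu,Mon,Tue) (Thu,Thu,Tue,Thu,Mon,Wed) (Thu,Thu,Wed,Thu,Mon,Mon) (Thu,Thu,Wed,Thu,Mon,Tue) (Thu,Thu,Wed,Thu,Mon,Wed) (Thu,Thu,Wed,Thu,Tue,Mon) (Thu,Thu,Wed,Thu,Tue,Tue) (Thu,Thu,Wed,Thu,Tue,Wed) — 44.
Summing: 16 + 44 = 60.

60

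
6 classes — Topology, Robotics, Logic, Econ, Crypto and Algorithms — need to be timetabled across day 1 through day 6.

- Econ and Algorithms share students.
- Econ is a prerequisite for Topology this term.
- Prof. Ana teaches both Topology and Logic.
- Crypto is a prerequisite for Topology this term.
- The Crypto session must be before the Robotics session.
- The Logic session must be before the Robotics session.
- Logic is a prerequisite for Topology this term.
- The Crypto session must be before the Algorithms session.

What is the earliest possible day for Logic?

Downstream work caps Logic at day 5.
Logic at day 1 is achievable: Topology in day 2; Algorithms in day 2; Logic in day 1; Crypto in day 1; Robotics in day 2; Econ in day 1.

day 1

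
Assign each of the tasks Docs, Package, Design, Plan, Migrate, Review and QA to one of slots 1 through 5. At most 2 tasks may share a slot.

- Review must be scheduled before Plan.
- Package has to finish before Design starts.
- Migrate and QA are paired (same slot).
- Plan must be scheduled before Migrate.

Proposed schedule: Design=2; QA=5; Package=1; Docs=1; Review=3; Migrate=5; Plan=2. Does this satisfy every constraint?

At most 2 tasks may share a slot — holds.
Migrate and QA are paired (same slot) — holds.
Plan must be scheduled before Migrate — holds.
Package has to finish before Design starts — holds.
Review must be scheduled before Plan — violated.

No — it violates: Review must be scheduled before Plan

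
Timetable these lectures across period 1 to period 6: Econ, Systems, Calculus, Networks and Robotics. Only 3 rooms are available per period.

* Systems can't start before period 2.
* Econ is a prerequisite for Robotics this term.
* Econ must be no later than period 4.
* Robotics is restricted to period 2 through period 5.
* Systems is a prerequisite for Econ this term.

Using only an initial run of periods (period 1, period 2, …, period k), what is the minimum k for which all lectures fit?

4 periods

The precedence chain requires at least 3 distinct periods.
With at most 3 per period and 5 lectures, at least 2 periods are needed.
Propagating the time windows through the other constraints, Robotics can't land before period 4, so the schedule must run through at least period 4.
4 works (last occupied period: period 4): for example Systems -> period 2, Robotics -> period 4, Networks -> period 1, Calculus -> period 1, Econ -> period 3.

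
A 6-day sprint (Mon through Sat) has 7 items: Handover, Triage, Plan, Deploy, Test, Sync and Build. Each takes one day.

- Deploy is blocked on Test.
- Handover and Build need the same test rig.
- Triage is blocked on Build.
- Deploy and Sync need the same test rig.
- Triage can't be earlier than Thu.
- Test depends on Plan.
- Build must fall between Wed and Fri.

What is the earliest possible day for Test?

Precedence pushes Test to at least Tue; downstream work caps Test at Fri.
Test at Tue is achievable: Build in Wed; Sync in Mon; Handover in Mon; Deploy in Wed; Triage in Thu; Test in Tue; Plan in Mon.

Tue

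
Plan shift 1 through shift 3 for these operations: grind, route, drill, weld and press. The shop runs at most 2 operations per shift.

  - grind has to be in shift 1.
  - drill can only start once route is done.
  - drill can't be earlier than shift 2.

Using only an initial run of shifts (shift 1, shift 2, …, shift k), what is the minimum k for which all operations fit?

The precedence chain requires at least 2 distinct shifts.
With at most 2 per shift and 5 operations, at least 3 shifts are needed.
3 works (last occupied shift: shift 3): for example drill in shift 2; route in shift 1; press in shift 3; weld in shift 2; grind in shift 1.

3 shifts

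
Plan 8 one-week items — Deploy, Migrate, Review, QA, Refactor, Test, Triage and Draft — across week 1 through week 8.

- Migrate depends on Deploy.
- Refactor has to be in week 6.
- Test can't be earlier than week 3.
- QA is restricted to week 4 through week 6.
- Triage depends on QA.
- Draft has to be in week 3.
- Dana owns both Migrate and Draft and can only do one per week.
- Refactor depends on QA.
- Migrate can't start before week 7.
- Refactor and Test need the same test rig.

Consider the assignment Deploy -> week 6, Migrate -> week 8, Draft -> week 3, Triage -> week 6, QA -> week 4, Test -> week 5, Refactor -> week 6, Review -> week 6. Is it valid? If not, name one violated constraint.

Triage depends on QA — holds.
Refactor and Test need the same test rig — holds.
Refactor has to be in week 6 — holds.
Migrate can't start before week 7 — holds.
Refactor depends on QA — holds.
QA is restricted to week 4 through week 6 — holds.
Migrate depends on Deploy — holds.
Test can't be earlier than week 3 — holds.
Dana owns both Migrate and Draft and can only do one per week — holds.
Draft has to be in week 3 — holds.

Valid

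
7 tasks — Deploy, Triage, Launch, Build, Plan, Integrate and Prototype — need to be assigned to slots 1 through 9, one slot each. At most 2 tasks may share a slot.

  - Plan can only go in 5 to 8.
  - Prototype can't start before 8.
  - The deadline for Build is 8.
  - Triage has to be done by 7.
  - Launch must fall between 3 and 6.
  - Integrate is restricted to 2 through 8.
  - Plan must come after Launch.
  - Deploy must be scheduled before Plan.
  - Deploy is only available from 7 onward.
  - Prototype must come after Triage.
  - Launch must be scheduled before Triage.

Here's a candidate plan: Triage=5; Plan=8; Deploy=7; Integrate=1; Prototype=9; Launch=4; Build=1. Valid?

Integrate is restricted to 2 through 8 — violated.
Deploy must be scheduled before Plan — holds.
Plan can only go in 5 to 8 — holds.
Prototype must come after Triage — holds.
Launch must fall between 3 and 6 — holds.
At most 2 tasks may share a slot — holds.
Launch must be scheduled before Triage — holds.
Deploy is only available from 7 onward — holds.
Prototype can't start before 8 — holds.
Plan must come after Launch — holds.
Triage has to be done by 7 — holds.
The deadline for Build is 8 — holds.

No. Integrate is restricted to 2 through 8 is not satisfied.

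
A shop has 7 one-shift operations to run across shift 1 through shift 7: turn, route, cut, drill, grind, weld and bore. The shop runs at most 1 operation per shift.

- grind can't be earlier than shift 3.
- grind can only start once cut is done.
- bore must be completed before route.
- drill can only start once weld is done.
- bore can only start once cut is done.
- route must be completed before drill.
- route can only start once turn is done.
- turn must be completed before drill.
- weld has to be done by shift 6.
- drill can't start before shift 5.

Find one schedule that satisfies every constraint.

grind=shift 7, drill=shift 6, bore=shift 4, route=shift 5, weld=shift 1, cut=shift 3, turn=shift 2

Checking: turn(shift 2) before drill(shift 6); bore(shift 4) before route(shift 5); cut(shift 3) before grind(shift 7); turn(shift 2) before route(shift 5); cut(shift 3) before bore(shift 4); weld(shift 1) before drill(shift 6); route(shift 5) before drill(shift 6); grind=shift 7 in [shift 3,shift 7]; weld=shift 1 in [shift 1,shift 6]; drill=shift 6 in [shift 5,shift 7]; max 1 per shift (cap 1).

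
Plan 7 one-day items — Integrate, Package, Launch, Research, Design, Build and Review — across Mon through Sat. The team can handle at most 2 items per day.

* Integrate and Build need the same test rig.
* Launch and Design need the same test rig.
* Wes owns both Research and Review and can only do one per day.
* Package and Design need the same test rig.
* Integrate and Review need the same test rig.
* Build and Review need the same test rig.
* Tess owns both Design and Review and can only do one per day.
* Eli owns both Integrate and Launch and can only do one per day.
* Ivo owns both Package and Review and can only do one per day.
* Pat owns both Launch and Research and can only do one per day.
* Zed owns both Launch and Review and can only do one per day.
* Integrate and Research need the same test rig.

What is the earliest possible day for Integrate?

Integrate at Mon is achievable: Review=Thu; Launch=Tue; Integrate=Mon; Package=Mon; Design=Wed; Build=Tue; Research=Wed.

Mon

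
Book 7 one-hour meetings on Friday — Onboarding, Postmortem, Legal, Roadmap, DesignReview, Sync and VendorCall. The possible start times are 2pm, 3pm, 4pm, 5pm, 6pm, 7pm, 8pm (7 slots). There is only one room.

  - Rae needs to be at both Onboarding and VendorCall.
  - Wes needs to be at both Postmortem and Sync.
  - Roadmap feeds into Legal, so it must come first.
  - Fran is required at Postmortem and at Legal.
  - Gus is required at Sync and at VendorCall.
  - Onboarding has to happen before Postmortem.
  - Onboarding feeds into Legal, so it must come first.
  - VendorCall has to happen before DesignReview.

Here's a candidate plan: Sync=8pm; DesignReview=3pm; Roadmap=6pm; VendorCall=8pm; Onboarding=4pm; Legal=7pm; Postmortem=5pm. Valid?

Invalid. Gus is required at Sync and at VendorCall.

Fran is required at Postmortem and at Legal — holds.
Wes needs to be at both Postmortem and Sync — holds.
Rae needs to be at both Onboarding and VendorCall — holds.
Gus is required at Sync and at VendorCall — violated.
There is only one room — violated.
Onboarding has to happen before Postmortem — holds.
VendorCall has to happen before DesignReview — violated.
Roadmap feeds into Legal, so it must come first — holds.
Onboarding feeds into Legal, so it must come first — holds.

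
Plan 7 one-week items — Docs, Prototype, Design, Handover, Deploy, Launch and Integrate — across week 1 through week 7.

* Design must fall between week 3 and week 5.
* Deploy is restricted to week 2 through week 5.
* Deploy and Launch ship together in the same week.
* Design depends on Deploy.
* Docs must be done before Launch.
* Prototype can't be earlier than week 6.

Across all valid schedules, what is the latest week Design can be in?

week 5

Design is available from week 3; Design's own window allows nothing later than week 5.
Design at week 5 is achievable: Handover in week 1, Prototype in week 6, Integrate in week 1, Docs in week 1, Launch in week 2, Design in week 5, Deploy in week 2.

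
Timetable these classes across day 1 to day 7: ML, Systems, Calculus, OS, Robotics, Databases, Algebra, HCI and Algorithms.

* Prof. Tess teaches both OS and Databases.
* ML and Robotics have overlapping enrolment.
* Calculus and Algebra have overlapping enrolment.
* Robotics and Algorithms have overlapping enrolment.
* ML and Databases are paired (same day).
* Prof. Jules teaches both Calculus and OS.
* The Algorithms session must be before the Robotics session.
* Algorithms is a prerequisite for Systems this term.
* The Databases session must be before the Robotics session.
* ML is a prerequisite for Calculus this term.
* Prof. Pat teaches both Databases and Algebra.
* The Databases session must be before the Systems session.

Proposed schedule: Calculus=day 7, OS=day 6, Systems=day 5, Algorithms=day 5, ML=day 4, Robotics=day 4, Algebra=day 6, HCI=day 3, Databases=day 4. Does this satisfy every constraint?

Algorithms is a prerequisite for Systems this term — violated.
Calculus and Algebra have overlapping enrolment — holds.
The Databases session must be before the Systems session — holds.
The Algorithms session must be before the Robotics session — violated.
The Databases session must be before the Robotics session — violated.
ML is a prerequisite for Calculus this term — holds.
ML and Databases are paired (same day) — holds.
Prof. Tess teaches both OS and Databases — holds.
Prof. Pat teaches both Databases and Algebra — holds.
Robotics and Algorithms have overlapping enrolment — holds.
ML and Robotics have overlapping enrolment — violated.
Prof. Jules teaches both Calculus and OS — holds.

No — it violates: The Algorithms session must be before the Robotics session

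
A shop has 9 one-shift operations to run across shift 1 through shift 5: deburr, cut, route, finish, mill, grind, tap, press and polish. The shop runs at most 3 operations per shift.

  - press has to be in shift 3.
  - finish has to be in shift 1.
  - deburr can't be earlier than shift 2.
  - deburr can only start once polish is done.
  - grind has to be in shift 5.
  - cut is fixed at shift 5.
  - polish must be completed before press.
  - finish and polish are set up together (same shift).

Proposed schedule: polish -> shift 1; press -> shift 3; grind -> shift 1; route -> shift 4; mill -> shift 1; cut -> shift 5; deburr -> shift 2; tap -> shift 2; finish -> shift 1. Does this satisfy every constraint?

Invalid. grind has to be in shift 5.

polish must be completed before press — holds.
grind has to be in shift 5 — violated.
deburr can only start once polish is done — holds.
The shop runs at most 3 operations per shift — violated.
press has to be in shift 3 — holds.
deburr can't be earlier than shift 2 — holds.
cut is fixed at shift 5 — holds.
finish has to be in shift 1 — holds.
finish and polish are set up together (same shift) — holds.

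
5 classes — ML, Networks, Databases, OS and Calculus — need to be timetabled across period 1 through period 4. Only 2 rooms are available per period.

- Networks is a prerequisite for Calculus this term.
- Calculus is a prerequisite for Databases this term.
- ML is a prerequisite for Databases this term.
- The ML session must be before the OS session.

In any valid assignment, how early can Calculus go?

Precedence pushes Calculus to at least period 2; downstream work caps Calculus at period 3.
Calculus at period 2 is achievable: Networks -> period 1; ML -> period 1; OS -> period 2; Calculus -> period 2; Databases -> period 3.

period 2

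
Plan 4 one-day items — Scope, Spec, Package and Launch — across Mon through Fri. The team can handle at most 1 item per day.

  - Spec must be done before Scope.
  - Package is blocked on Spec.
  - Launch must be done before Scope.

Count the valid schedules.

Splitting on Scope: it can be Wed (4), Thu (9), Fri (12). Listing each branch's schedules as (Spec, Package, Launch):
Scope=Wed: (Mon,Thu,Tue) (Mon,Fri,Tue) (Tue,Thu,Mon) (Tue,Fri,Mon) — 4.
Scope=Thu: (Mon,Tue,Wed) (Mon,Wed,Tue) (Mon,Fri,Tue) (Mon,Fri,Wed) (Tue,Wed,Mon) (Tue,Fri,Mon) (Tue,Fri,Wed) (Wed,Fri,Mon) (Wed,Fri,Tue) — 9.
Scope=Fri: (Mon,Tue,Wed) (Mon,Tue,Thu) (Mon,Wed,Tue) (Mon,Wed,Thu) (Mon,Thu,Tue) (Mon,Thu,Wed) (Tue,Wed,Mon) (Tue,Wed,Thu) (Tue,Thu,Mon) (Tue,Thu,Wed) (Wed,Thu,Mon) (Wed,Thu,Tue) — 12.
Summing: 4 + 9 + 12 = 25.

25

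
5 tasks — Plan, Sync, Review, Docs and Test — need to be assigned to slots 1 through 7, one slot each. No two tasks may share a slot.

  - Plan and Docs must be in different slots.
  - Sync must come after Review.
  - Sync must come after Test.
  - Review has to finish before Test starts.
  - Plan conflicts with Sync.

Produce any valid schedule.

Test in 2; Plan in 4; Sync in 3; Docs in 5; Review in 1

Checking: Review(1) before Test(2); Review(1) before Sync(3); Test(2) before Sync(3); Plan(4) != Sync(3); Plan(4) != Docs(5); max 1 per slot (cap 1).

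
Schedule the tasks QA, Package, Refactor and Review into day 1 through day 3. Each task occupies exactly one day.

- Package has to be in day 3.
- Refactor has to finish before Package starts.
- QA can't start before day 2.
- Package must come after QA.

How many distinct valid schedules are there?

Splitting on Refactor: it can be day 1 (3), day 2 (3). Listing each branch's schedules as (QA, Package, Review) by day number:
Refactor=day 1: (2,3,1) (2,3,2) (2,3,3) — 3.
Refactor=day 2: (2,3,1) (2,3,2) (2,3,3) — 3.
Summing: 3 + 3 = 6.

6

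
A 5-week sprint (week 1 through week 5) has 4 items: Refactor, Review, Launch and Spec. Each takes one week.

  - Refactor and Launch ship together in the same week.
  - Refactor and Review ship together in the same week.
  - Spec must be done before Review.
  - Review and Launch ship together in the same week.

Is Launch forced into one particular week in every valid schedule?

Launch can be week 2 (e.g. Refactor=week 2, Review=week 2, Spec=week 1, Launch=week 2) or week 3 (e.g. Refactor in week 3; Spec in week 1; Review in week 3; Launch in week 3).

No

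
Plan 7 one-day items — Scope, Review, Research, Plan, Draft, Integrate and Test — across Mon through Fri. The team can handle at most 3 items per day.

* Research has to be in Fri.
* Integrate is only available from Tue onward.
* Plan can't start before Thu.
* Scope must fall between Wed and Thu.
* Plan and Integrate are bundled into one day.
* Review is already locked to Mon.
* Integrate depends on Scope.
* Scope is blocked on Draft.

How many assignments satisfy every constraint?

Splitting on Scope: it can be Wed (18), Thu (12). Listing each branch's schedules as (Review, Research, Plan, Draft, Integrate, Test):
Scope=Wed: (Mon,Fri,Thu,Mon,Thu,Mon) (Mon,Fri,Thu,Mon,Thu,Tue) (Mon,Fri,Thu,Mon,Thu,Wed) (Mon,Fri,Thu,Mon,Thu,Thu) (Mon,Fri,Thu,Mon,Thu,Fri) (Mon,Fri,Thu,Tue,Thu,Mon) (Mon,Fri,Thu,Tue,Thu,Tue) (Mon,Fri,Thu,Tue,Thu,Wed) (Mon,Fri,Thu,Tue,Thu,Thu) (Mon,Fri,Thu,Tue,Thu,Fri) (Mon,Fri,Fri,Mon,Fri,Mon) (Mon,Fri,Fri,Mon,Fri,Tue) (Mon,Fri,Fri,Mon,Fri,Wed) (Mon,Fri,Fri,Mon,Fri,Thu) (Mon,Fri,Fri,Tue,Fri,Mon) (Mon,Fri,Fri,Tue,Fri,Tue) (Mon,Fri,Fri,Tue,Fri,Wed) (Mon,Fri,Fri,Tue,Fri,Thu) — 18.
Scope=Thu: (Mon,Fri,Fri,Mon,Fri,Mon) (Mon,Fri,Fri,Mon,Fri,Tue) (Mon,Fri,Fri,Mon,Fri,Wed) (Mon,Fri,Fri,Mon,Fri,Thu) (Mon,Fri,Fri,Tue,Fri,Mon) (Mon,Fri,Fri,Tue,Fri,Tue) (Mon,Fri,Fri,Tue,Fri,Wed) (Mon,Fri,Fri,Tue,Fri,Thu) (Mon,Fri,Fri,Wed,Fri,Mon) (Mon,Fri,Fri,Wed,Fri,Tue) (Mon,Fri,Fri,Wed,Fri,Wed) (Mon,Fri,Fri,Wed,Fri,Thu) — 12.
Summing: 18 + 12 = 30.

30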